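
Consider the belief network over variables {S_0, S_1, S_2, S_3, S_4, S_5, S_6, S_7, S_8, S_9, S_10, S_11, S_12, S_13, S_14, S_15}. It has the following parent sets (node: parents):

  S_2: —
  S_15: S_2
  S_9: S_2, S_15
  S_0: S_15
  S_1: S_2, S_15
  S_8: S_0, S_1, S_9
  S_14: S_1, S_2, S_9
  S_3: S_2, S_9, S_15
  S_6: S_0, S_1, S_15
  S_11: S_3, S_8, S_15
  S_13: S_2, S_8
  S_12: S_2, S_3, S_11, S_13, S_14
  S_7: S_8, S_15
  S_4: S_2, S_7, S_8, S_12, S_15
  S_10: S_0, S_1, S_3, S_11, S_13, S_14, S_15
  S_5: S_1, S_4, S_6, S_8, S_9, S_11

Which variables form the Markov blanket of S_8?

Pa(S_8) = {S_0, S_1, S_9}.
Ch(S_8) = {S_4, S_5, S_7, S_11, S_13}.
Co-parents of S_8 (other parents of its children):
  S_11: S_3, S_15
  S_13: S_2
  S_7: S_15
  S_4: S_2, S_7, S_12, S_15
  S_5: S_1, S_4, S_6, S_9, S_11
Union: {S_0, S_1, S_9} ∪ {S_4, S_5, S_7, S_11, S_13} ∪ {S_1, S_2, S_3, S_4, S_6, S_7, S_9, S_11, S_12, S_15} = {S_0, S_1, S_2, S_3, S_4, S_5, S_6, S_7, S_9, S_11, S_12, S_13, S_15}.

{S_0, S_1, S_2, S_3, S_4, S_5, S_6, S_7, S_9, S_11, S_12, S_13, S_15}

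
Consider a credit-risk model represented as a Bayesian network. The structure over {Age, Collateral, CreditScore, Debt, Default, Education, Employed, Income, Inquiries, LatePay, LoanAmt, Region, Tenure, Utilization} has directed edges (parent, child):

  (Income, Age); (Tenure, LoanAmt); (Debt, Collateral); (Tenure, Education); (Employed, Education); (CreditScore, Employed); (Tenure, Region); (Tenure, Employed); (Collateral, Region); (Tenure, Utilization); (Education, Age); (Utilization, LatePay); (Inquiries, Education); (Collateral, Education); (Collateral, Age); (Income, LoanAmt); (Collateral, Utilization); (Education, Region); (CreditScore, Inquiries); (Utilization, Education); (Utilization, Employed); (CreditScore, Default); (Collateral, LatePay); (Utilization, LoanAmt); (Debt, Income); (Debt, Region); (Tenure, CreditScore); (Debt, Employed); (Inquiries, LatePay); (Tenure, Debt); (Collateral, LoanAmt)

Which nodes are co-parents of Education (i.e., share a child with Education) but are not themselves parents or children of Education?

{Debt, Income}

Children of Education: Age, Region.
  Region's other parents are Collateral, Debt, Tenure.
  Age's other parents are Collateral, Income.
Excluding nodes already adjacent to Education (Age, Collateral, Employed, Inquiries, Region, Tenure, Utilization), the co-parent-only contribution is {Debt, Income}.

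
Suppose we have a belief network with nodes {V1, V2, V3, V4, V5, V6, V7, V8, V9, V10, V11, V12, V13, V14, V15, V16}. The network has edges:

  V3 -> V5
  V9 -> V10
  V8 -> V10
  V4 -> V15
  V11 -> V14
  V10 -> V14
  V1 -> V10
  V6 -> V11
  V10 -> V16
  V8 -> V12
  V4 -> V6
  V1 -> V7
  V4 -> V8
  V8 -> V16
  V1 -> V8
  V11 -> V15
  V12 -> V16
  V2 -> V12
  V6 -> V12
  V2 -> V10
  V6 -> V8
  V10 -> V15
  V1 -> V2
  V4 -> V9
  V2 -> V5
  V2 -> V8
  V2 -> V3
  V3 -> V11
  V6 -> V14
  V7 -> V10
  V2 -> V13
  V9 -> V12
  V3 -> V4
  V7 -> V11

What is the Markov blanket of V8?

{V1, V2, V4, V6, V7, V9, V10, V12, V16}

A node's Markov blanket = Pa ∪ Ch ∪ (parents of Ch other than the node itself).
V8's parents: V1, V2, V4, V6.
Ch(V8) = {V10, V12, V16}.
Other parents of V8's children:
  V10's other parents are V1, V2, V7, V9.
  V12 also has parents V2, V6, V9.
  V16 also has parents V10, V12.
MB(V8) = {V1, V2, V4, V6, V7, V9, V10, V12, V16}.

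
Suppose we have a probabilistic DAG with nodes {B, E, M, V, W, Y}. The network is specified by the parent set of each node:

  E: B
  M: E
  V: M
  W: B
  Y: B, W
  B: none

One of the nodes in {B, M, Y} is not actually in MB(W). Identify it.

Pa(W) = {B}.
W has child Y.
Parents of each child, excluding W:
  parents(Y) \ {W} = {B}.
MB(W) = {B, Y}.
M is neither a parent, child, nor co-parent of W, so it does not belong.

M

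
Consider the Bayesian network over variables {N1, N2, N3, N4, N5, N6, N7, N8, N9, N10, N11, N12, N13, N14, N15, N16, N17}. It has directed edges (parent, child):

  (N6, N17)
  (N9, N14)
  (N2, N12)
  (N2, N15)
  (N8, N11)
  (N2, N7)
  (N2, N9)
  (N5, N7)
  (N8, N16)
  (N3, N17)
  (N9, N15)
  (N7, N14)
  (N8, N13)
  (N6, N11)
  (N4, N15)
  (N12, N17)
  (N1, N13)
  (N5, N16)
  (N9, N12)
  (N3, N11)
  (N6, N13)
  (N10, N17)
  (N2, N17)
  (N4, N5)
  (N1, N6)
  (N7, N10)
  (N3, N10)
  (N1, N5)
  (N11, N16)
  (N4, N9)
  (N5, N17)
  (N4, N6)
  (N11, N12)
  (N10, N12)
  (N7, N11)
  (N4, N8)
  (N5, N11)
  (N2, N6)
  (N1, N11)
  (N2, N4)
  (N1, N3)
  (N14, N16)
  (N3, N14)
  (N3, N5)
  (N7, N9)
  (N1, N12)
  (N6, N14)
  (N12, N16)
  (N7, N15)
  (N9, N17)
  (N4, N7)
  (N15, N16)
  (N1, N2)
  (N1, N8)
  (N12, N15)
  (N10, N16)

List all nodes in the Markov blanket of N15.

Children of N15: N16.
N15 has parents N2, N4, N7, N9, N12.
For each child, the remaining parents (spouses of N15):
  parents(N16) \ {N15} = {N5, N8, N10, N11, N12, N14}.
So the Markov blanket of N15 is {N2, N4, N5, N7, N8, N9, N10, N11, N12, N14, N16}.

{N2, N4, N5, N7, N8, N9, N10, N11, N12, N14, N16}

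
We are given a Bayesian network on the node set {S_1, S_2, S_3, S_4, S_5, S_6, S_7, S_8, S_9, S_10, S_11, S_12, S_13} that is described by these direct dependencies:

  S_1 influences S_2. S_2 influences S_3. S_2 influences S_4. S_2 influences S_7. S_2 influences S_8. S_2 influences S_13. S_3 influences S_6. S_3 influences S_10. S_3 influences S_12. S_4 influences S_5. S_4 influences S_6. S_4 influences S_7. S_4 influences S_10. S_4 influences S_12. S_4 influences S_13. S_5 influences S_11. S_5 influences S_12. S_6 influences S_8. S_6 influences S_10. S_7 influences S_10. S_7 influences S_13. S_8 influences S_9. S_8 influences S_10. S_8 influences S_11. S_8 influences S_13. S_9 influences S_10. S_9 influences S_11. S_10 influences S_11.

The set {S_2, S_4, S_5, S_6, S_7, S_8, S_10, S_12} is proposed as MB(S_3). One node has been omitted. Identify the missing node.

S_9

The Markov blanket of a node is its parents, its children, and the other parents of its children.
Parents of S_3: S_2.
S_3's children: S_6, S_10, S_12.
Parents of each child, excluding S_3:
  S_6's other parent is S_4.
  S_10 also has parents S_4, S_6, S_7, S_8, S_9.
  S_12's other parents are S_4, S_5.
MB(S_3) = {S_2, S_4, S_5, S_6, S_7, S_8, S_9, S_10, S_12}.
Comparing with the claimed set, S_9 is missing.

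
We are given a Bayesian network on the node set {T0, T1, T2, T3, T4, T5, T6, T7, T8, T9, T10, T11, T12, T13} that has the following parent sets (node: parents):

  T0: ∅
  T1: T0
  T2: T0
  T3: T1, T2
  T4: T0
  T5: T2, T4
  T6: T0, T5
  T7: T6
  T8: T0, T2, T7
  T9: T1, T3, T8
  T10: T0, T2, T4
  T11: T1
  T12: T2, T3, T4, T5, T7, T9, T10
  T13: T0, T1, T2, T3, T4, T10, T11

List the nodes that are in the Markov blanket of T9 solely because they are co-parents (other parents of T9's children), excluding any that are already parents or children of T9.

{T2, T4, T5, T7, T10}

Children of T9: T12.
  T12's other parents are T2, T3, T4, T5, T7, T10.
Excluding nodes already adjacent to T9 (T1, T3, T8, T12), the co-parent-only contribution is {T2, T4, T5, T7, T10}.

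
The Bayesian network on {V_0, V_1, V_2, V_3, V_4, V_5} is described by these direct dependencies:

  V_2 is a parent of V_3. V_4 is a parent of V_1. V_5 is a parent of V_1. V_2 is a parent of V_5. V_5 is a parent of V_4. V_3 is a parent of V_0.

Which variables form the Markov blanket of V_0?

Recall MB(v) = parents ∪ children ∪ spouses, where spouses are the other parents of v's children.
V_0 has no children.
V_0's parents: V_3.
V_0 has no children, so there are no co-parents.
Taking the union gives {V_3}.

{V_3}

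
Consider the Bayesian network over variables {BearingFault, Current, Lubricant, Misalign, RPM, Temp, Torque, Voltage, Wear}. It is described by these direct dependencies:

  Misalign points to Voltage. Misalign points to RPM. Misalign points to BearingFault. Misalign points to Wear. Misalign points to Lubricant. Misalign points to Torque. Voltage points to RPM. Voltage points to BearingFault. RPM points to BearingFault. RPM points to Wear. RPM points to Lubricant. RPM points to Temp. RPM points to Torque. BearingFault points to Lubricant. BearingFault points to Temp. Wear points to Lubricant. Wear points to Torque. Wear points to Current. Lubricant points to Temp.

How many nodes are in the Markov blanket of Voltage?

3

A node's Markov blanket = Pa ∪ Ch ∪ (parents of Ch other than the node itself).
Voltage's children: BearingFault, RPM.
Parents of Voltage: Misalign.
Co-parents of Voltage (other parents of its children):
  RPM: Misalign
  BearingFault: Misalign, RPM
MB(Voltage) = {BearingFault, Misalign, RPM}, which has 3 nodes.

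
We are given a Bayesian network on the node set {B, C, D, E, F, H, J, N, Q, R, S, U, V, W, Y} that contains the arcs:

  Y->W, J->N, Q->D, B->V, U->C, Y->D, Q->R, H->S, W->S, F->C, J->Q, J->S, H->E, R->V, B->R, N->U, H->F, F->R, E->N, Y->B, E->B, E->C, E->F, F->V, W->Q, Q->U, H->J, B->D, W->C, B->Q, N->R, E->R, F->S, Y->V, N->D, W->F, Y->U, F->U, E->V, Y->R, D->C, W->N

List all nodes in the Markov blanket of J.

{B, E, F, H, N, Q, S, W}

Pa(J) = {H}.
Ch(J) = {N, Q, S}.
Other parents of J's children:
  N: E, W
  Q: B, W
  S: F, H, W
MB(J) = {B, E, F, H, N, Q, S, W}.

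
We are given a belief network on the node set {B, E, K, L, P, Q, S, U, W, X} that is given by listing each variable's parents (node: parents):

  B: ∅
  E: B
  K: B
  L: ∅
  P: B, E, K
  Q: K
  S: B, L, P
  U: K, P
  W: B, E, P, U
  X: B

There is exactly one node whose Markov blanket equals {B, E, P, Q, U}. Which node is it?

The target node must have every member of {B, E, P, Q, U} as a parent, child, or co-parent, and no others.
Parents of K: B; children: P, Q, U; co-parents: B, E, P.
These exactly cover the given set, so the node is K.

K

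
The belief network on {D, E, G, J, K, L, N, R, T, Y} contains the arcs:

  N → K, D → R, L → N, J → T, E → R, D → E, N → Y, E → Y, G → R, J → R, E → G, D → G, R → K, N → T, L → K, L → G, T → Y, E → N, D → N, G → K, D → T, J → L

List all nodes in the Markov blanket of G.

{D, E, J, K, L, N, R}

Pa(G) = {D, E, L}.
G has children K, R.
Parents of each child, excluding G:
  R: D, E, J
  K: L, N, R
MB(G) = {D, E, J, K, L, N, R}.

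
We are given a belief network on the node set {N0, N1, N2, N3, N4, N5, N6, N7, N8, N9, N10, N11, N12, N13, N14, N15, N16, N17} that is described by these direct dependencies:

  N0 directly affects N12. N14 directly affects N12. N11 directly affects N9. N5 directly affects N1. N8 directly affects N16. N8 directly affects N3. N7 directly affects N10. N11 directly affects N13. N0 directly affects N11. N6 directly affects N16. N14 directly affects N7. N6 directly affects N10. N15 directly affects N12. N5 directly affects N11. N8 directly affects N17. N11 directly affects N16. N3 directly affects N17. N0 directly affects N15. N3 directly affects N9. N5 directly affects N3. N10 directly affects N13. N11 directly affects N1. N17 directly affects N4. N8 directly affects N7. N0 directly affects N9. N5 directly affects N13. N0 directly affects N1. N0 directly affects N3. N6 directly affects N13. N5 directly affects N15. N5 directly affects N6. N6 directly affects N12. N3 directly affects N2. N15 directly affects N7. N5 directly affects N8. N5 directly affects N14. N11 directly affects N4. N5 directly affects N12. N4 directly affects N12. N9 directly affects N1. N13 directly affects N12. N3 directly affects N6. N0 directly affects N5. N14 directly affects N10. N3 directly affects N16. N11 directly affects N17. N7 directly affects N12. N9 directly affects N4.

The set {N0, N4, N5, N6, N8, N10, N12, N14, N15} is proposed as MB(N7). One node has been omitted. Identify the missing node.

N13

By definition, MB(N7) is built from N7's parents, N7's children, and the co-parents of N7.
N7 has children N10, N12.
N7 has parents N8, N14, N15.
Co-parents of N7 (other parents of its children):
  N10: N6, N14
  N12: N0, N4, N5, N6, N13, N14, N15
MB(N7) = {N0, N4, N5, N6, N8, N10, N12, N13, N14, N15}.
Comparing with the claimed set, N13 is missing.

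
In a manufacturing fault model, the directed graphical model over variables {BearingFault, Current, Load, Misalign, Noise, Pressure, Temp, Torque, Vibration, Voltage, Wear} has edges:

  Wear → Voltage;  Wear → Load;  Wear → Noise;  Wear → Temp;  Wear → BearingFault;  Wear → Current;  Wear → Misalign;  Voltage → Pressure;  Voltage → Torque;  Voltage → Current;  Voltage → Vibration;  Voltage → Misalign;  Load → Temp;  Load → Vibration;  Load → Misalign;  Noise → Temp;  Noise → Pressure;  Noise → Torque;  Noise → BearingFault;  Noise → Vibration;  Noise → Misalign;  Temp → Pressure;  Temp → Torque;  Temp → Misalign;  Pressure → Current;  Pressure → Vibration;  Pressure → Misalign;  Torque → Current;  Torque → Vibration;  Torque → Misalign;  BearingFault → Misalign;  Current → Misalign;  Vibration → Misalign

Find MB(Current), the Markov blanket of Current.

{BearingFault, Load, Misalign, Noise, Pressure, Temp, Torque, Vibration, Voltage, Wear}

Parents of Current: Pressure, Torque, Voltage, Wear.
Current has child Misalign.
Other parents of Current's children:
  Misalign: BearingFault, Load, Noise, Pressure, Temp, Torque, Vibration, Voltage, Wear
Taking the union gives {BearingFault, Load, Misalign, Noise, Pressure, Temp, Torque, Vibration, Voltage, Wear}.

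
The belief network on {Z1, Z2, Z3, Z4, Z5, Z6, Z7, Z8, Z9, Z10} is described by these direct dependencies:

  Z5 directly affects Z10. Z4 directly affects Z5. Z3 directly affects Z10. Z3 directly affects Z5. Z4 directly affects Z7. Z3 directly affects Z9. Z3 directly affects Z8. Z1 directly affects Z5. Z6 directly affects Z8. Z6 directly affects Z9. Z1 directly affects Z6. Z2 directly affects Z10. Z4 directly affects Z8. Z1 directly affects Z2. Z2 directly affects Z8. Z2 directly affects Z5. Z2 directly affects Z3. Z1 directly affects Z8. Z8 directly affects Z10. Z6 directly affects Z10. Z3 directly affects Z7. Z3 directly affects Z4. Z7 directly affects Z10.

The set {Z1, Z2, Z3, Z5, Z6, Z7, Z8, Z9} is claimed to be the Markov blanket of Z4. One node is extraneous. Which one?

Z9

By definition, MB(Z4) is built from Z4's parents, Z4's children, and the co-parents of Z4.
Parents of Z4: Z3.
Ch(Z4) = {Z5, Z7, Z8}.
Parents of each child, excluding Z4:
  Z5: Z1, Z2, Z3
  Z7: Z3
  Z8: Z1, Z2, Z3, Z6
MB(Z4) = {Z1, Z2, Z3, Z5, Z6, Z7, Z8}.
Z9 is neither a parent, child, nor co-parent of Z4, so it does not belong.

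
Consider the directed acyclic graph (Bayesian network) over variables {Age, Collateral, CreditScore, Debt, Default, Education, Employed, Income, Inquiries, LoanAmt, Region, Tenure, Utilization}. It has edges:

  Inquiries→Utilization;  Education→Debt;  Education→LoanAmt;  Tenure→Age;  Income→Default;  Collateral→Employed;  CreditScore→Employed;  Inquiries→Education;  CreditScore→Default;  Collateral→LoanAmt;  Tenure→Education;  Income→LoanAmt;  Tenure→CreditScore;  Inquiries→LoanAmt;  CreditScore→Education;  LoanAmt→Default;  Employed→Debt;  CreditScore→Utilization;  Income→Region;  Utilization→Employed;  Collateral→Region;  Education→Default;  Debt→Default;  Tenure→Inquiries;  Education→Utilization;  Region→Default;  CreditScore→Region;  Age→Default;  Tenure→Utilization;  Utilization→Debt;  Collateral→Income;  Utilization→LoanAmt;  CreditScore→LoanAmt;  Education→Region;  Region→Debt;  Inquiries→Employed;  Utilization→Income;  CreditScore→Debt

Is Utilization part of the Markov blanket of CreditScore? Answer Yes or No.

Yes

Utilization is a child of CreditScore.
So Utilization ∈ MB(CreditScore).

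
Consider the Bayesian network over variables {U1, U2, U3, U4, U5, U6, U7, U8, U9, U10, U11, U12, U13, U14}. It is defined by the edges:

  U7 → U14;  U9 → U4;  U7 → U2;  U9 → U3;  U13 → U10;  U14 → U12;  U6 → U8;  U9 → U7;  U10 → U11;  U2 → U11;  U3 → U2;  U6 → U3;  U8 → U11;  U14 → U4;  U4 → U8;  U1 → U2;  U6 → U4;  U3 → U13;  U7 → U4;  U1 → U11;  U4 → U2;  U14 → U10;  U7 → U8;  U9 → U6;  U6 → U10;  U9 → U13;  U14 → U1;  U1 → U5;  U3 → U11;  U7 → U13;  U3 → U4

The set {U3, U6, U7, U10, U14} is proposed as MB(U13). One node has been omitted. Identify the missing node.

A node's Markov blanket = Pa ∪ Ch ∪ (parents of Ch other than the node itself).
Parents of U13: U3, U7, U9.
Ch(U13) = {U10}.
Other parents of U13's children:
  U10's other parents are U6, U14.
MB(U13) = {U3, U6, U7, U9, U10, U14}.
Comparing with the claimed set, U9 is missing.

U9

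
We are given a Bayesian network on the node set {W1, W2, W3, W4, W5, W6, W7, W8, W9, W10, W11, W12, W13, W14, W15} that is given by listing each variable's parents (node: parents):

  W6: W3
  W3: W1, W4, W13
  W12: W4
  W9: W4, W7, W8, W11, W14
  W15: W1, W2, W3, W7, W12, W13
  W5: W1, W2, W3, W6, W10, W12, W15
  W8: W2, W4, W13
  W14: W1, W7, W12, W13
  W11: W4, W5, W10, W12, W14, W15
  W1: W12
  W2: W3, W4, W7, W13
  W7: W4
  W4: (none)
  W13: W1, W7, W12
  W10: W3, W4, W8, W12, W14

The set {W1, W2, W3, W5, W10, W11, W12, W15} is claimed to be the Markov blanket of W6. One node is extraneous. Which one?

The Markov blanket of a node is its parents, its children, and the other parents of its children.
W6's parents: W3.
W6 has child W5.
Other parents of W6's children:
  parents(W5) \ {W6} = {W1, W2, W3, W10, W12, W15}.
MB(W6) = {W1, W2, W3, W5, W10, W12, W15}.
W11 is neither a parent, child, nor co-parent of W6, so it does not belong.

W11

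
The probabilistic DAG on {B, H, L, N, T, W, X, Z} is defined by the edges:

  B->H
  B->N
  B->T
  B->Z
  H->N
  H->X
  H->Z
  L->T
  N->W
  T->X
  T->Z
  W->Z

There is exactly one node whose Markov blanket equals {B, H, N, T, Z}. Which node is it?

W

The target node must have every member of {B, H, N, T, Z} as a parent, child, or co-parent, and no others.
Parents of W: N; children: Z; co-parents: B, H, T.
These exactly cover the given set, so the node is W.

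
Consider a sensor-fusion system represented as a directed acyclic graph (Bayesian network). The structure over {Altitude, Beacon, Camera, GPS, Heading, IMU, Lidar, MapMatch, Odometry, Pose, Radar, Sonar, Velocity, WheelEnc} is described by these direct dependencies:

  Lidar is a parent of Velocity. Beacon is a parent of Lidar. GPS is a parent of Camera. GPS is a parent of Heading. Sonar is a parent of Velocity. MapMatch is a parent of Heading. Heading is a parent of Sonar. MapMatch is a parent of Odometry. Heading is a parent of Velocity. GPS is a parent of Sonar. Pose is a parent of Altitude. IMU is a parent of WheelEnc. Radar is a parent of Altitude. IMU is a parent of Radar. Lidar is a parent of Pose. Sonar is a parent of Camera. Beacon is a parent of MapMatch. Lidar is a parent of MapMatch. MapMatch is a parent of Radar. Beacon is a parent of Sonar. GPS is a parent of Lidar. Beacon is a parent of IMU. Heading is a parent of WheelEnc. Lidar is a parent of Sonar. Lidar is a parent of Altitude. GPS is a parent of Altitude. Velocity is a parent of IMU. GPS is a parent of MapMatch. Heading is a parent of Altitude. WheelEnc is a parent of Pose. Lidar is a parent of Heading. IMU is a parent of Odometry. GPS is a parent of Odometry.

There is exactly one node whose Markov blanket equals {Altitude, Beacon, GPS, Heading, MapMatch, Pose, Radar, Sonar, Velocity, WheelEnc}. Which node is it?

Lidar

The target node must have every member of {Altitude, Beacon, GPS, Heading, MapMatch, Pose, Radar, Sonar, Velocity, WheelEnc} as a parent, child, or co-parent, and no others.
Parents of Lidar: Beacon, GPS; children: Altitude, Heading, MapMatch, Pose, Sonar, Velocity; co-parents: Beacon, GPS, Heading, MapMatch, Pose, Radar, Sonar, WheelEnc.
These exactly cover the given set, so the node is Lidar.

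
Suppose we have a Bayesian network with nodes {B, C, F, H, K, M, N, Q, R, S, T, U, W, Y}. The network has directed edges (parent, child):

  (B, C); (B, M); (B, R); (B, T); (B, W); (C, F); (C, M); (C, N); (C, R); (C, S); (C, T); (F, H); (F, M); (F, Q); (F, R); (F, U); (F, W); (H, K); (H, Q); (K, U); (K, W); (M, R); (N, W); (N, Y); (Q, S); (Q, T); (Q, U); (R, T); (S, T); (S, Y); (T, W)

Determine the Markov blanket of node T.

{B, C, F, K, N, Q, R, S, W}

A node's Markov blanket = Pa ∪ Ch ∪ (parents of Ch other than the node itself).
Pa(T) = {B, C, Q, R, S}.
T has child W.
Co-parents of T (other parents of its children):
  W's other parents are B, F, K, N.
Taking the union gives {B, C, F, K, N, Q, R, S, W}.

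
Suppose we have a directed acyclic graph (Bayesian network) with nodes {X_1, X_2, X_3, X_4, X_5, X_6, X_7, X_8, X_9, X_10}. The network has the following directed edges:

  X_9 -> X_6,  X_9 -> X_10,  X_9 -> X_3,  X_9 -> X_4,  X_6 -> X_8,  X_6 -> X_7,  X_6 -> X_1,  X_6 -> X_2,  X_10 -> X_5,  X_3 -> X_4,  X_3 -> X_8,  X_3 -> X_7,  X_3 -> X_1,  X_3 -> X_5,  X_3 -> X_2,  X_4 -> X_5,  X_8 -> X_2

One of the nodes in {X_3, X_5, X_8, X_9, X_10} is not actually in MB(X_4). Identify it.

A node's Markov blanket = Pa ∪ Ch ∪ (parents of Ch other than the node itself).
X_4 has parents X_3, X_9.
X_4's children: X_5.
Co-parents of X_4 (other parents of its children):
  X_5 also has parents X_3, X_10.
MB(X_4) = {X_3, X_5, X_9, X_10}.
X_8 is neither a parent, child, nor co-parent of X_4, so it does not belong.

X_8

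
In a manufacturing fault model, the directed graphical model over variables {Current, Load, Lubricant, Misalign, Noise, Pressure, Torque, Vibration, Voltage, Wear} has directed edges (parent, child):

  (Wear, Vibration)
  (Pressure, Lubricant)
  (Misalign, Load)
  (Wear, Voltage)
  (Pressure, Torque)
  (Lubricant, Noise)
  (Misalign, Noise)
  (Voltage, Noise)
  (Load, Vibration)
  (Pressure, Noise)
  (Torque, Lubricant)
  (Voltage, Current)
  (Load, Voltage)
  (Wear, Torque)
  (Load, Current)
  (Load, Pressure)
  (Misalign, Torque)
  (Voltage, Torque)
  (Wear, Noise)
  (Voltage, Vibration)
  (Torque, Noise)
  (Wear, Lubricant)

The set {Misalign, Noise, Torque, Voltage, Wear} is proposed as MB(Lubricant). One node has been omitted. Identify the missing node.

A node's Markov blanket = Pa ∪ Ch ∪ (parents of Ch other than the node itself).
Parents of Lubricant: Pressure, Torque, Wear.
Lubricant has child Noise.
Co-parents of Lubricant (other parents of its children):
  Noise: Misalign, Pressure, Torque, Voltage, Wear
MB(Lubricant) = {Misalign, Noise, Pressure, Torque, Voltage, Wear}.
Comparing with the claimed set, Pressure is missing.

Pressure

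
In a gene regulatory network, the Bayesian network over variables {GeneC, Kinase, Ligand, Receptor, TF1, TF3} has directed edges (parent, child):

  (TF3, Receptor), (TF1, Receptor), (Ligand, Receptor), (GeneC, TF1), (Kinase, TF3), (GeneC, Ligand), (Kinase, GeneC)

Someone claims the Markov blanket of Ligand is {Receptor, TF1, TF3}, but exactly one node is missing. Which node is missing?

Ligand's parents: GeneC.
Ligand has child Receptor.
Parents of each child, excluding Ligand:
  parents(Receptor) \ {Ligand} = {TF1, TF3}.
MB(Ligand) = {GeneC, Receptor, TF1, TF3}.
Comparing with the claimed set, GeneC is missing.

GeneC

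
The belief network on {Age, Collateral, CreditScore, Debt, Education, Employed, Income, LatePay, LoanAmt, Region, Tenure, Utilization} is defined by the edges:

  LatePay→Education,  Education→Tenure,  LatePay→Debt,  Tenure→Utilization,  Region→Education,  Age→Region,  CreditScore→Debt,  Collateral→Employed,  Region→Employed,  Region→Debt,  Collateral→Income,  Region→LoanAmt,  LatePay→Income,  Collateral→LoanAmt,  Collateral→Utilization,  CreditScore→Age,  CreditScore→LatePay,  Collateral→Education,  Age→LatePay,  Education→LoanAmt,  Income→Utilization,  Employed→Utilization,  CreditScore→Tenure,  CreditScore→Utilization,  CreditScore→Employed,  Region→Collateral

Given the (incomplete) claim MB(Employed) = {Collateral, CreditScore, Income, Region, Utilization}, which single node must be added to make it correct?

Tenure

Parents of Employed: Collateral, CreditScore, Region.
Employed's children: Utilization.
For each child, the remaining parents (spouses of Employed):
  Utilization: Collateral, CreditScore, Income, Tenure
MB(Employed) = {Collateral, CreditScore, Income, Region, Tenure, Utilization}.
Comparing with the claimed set, Tenure is missing.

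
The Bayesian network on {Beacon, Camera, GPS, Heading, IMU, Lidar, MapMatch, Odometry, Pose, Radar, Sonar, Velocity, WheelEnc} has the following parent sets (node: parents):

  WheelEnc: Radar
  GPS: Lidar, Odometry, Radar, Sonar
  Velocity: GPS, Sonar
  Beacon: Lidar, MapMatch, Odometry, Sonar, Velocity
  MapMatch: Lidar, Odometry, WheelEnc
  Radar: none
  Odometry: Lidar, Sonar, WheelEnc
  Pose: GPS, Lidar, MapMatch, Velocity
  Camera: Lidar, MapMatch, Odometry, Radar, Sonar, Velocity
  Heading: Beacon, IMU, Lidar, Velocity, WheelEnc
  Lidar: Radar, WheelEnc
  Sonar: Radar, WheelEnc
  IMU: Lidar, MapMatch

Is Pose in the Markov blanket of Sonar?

No

Recall MB(v) = parents ∪ children ∪ spouses, where spouses are the other parents of v's children.
Sonar's parents: Radar, WheelEnc.
Sonar has children Beacon, Camera, GPS, Odometry, Velocity.
Parents of each child, excluding Sonar:
  Odometry's other parents are Lidar, WheelEnc.
  parents(GPS) \ {Sonar} = {Lidar, Odometry, Radar}.
  Velocity also has parent GPS.
  parents(Beacon) \ {Sonar} = {Lidar, MapMatch, Odometry, Velocity}.
  Camera's other parents are Lidar, MapMatch, Odometry, Radar, Velocity.
MB(Sonar) = {Beacon, Camera, GPS, Lidar, MapMatch, Odometry, Radar, Velocity, WheelEnc}; Pose is not in this set.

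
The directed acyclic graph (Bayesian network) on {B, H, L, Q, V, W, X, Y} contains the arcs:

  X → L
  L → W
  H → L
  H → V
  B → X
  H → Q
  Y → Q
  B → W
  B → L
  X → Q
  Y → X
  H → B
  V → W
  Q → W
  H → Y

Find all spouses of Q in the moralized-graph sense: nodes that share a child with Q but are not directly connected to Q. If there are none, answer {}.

{B, L, V}

Children of Q: W.
  parents(W) \ {Q} = {B, L, V}.
Excluding nodes already adjacent to Q (H, W, X, Y), the co-parent-only contribution is {B, L, V}.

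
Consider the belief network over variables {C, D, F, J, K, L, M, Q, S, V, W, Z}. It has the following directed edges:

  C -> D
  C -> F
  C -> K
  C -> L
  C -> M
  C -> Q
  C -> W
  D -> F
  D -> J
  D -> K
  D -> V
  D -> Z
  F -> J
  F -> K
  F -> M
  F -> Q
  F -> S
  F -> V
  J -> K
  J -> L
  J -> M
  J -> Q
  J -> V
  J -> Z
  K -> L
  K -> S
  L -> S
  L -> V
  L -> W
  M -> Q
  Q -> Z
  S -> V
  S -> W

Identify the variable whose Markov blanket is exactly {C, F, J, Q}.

The target node must have every member of {C, F, J, Q} as a parent, child, or co-parent, and no others.
Parents of M: C, F, J; children: Q; co-parents: C, F, J.
These exactly cover the given set, so the node is M.

M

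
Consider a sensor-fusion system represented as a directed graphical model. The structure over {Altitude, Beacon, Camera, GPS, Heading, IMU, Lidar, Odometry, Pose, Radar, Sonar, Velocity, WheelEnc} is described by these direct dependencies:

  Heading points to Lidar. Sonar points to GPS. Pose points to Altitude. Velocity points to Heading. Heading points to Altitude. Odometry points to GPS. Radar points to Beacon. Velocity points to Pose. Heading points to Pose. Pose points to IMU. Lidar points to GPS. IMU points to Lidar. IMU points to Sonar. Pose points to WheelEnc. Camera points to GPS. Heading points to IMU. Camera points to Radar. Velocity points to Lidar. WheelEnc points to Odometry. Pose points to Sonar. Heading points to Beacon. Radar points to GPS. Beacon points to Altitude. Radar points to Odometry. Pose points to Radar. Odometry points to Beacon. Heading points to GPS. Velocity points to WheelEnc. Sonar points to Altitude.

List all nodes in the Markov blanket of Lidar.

{Camera, GPS, Heading, IMU, Odometry, Radar, Sonar, Velocity}

The Markov blanket of a node is its parents, its children, and the other parents of its children.
Lidar's children: GPS.
Lidar has parents Heading, IMU, Velocity.
Other parents of Lidar's children:
  GPS's other parents are Camera, Heading, Odometry, Radar, Sonar.
MB(Lidar) = {Camera, GPS, Heading, IMU, Odometry, Radar, Sonar, Velocity}.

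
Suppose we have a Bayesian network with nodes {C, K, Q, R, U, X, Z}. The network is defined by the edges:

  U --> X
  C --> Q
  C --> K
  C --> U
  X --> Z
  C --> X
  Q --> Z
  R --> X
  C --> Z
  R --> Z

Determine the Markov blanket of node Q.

By definition, MB(Q) is built from Q's parents, Q's children, and the co-parents of Q.
Q's parents: C.
Children of Q: Z.
Other parents of Q's children:
  Z: C, R, X
So the Markov blanket of Q is {C, R, X, Z}.

{C, R, X, Z}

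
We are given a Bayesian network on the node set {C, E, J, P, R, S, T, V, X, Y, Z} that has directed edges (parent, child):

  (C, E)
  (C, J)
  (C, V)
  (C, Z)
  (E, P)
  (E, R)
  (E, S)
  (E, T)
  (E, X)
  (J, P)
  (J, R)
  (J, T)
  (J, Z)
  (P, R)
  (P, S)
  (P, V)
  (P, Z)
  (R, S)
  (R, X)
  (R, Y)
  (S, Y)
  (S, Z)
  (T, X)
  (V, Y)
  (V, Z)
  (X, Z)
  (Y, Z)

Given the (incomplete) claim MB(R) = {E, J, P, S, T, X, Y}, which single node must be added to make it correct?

Ch(R) = {S, X, Y}.
R has parents E, J, P.
Parents of each child, excluding R:
  parents(S) \ {R} = {E, P}.
  parents(X) \ {R} = {E, T}.
  Y's other parents are S, V.
MB(R) = {E, J, P, S, T, V, X, Y}.
Comparing with the claimed set, V is missing.

V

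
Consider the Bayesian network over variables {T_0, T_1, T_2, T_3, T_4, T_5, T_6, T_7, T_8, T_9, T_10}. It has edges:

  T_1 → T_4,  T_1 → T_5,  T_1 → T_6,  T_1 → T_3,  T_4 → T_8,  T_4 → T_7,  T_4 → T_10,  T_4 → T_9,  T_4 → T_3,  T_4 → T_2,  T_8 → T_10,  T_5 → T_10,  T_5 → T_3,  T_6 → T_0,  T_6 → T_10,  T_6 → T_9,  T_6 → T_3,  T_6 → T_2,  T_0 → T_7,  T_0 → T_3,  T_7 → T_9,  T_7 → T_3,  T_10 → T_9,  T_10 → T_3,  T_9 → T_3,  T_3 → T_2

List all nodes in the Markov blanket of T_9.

{T_0, T_1, T_3, T_4, T_5, T_6, T_7, T_10}

Children of T_9: T_3.
Pa(T_9) = {T_4, T_6, T_7, T_10}.
Co-parents of T_9 (other parents of its children):
  T_3: T_0, T_1, T_4, T_5, T_6, T_7, T_10
MB(T_9) = {T_0, T_1, T_3, T_4, T_5, T_6, T_7, T_10}.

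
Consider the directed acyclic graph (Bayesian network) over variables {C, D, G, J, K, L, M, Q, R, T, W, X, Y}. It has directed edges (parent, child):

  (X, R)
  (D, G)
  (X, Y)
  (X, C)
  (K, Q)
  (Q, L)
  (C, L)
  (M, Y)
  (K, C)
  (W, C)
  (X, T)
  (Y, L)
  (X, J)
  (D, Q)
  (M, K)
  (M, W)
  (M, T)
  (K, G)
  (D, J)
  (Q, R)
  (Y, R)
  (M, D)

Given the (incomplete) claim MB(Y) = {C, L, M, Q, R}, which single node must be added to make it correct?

Y's parents: M, X.
Y's children: L, R.
Other parents of Y's children:
  L: C, Q
  R: Q, X
MB(Y) = {C, L, M, Q, R, X}.
Comparing with the claimed set, X is missing.

X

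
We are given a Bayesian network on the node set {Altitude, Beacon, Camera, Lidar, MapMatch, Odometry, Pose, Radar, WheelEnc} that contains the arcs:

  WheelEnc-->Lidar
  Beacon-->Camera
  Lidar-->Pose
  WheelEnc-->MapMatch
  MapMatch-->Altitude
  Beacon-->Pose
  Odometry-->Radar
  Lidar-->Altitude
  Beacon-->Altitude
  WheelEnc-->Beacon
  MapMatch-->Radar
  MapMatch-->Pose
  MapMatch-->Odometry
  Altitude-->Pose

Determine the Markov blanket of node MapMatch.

{Altitude, Beacon, Lidar, Odometry, Pose, Radar, WheelEnc}

By definition, MB(MapMatch) is built from MapMatch's parents, MapMatch's children, and the co-parents of MapMatch.
MapMatch's parents: WheelEnc.
MapMatch's children: Altitude, Odometry, Pose, Radar.
Co-parents of MapMatch (other parents of its children):
  Odometry: no additional parents.
  Altitude also has parents Beacon, Lidar.
  Pose also has parents Altitude, Beacon, Lidar.
  Radar's other parent is Odometry.
So the Markov blanket of MapMatch is {Altitude, Beacon, Lidar, Odometry, Pose, Radar, WheelEnc}.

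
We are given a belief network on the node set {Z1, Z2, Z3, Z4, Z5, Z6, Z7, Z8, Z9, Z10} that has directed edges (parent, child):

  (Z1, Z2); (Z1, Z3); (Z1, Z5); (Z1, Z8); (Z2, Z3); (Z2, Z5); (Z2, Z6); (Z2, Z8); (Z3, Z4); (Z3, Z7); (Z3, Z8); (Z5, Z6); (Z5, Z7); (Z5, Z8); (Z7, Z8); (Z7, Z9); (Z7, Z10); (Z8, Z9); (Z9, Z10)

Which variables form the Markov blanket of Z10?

Recall MB(v) = parents ∪ children ∪ spouses, where spouses are the other parents of v's children.
Pa(Z10) = {Z7, Z9}.
Ch(Z10) = {}.
Z10 has no children, so there are no co-parents.
Taking the union gives {Z7, Z9}.

{Z7, Z9}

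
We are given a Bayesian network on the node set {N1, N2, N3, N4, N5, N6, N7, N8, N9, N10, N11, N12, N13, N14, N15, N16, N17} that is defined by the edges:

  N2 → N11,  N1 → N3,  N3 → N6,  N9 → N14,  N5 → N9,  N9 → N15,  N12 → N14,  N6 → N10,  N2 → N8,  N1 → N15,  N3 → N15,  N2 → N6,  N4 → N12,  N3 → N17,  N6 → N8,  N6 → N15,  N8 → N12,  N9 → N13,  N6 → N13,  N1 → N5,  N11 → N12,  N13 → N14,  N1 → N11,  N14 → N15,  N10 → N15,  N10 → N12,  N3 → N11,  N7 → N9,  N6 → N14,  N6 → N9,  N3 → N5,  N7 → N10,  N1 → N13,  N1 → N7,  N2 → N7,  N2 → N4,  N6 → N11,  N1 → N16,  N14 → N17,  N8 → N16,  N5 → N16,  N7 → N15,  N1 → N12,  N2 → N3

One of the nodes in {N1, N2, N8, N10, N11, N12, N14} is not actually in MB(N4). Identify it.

N14

Pa(N4) = {N2}.
N4's children: N12.
For each child, the remaining parents (spouses of N4):
  N12: N1, N8, N10, N11
MB(N4) = {N1, N2, N8, N10, N11, N12}.
N14 is neither a parent, child, nor co-parent of N4, so it does not belong.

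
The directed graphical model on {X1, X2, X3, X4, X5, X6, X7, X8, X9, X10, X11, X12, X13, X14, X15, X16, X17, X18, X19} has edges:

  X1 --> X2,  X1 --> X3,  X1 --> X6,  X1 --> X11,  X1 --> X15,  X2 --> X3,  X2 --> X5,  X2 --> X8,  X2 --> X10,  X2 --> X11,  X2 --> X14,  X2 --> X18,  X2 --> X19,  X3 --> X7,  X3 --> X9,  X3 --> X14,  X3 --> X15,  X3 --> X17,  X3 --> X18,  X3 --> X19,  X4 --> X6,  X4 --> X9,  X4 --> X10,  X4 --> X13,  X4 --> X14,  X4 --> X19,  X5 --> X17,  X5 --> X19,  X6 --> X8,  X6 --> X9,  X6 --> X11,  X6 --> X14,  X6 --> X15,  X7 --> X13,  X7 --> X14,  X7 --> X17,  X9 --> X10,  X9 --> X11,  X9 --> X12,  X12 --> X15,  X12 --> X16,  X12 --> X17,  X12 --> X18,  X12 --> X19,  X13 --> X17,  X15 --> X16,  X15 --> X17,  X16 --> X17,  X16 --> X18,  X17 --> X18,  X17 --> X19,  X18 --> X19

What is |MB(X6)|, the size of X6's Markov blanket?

X6 has children X8, X9, X11, X14, X15.
X6 has parents X1, X4.
Other parents of X6's children:
  X8: X2
  X9: X3, X4
  X11: X1, X2, X9
  X14: X2, X3, X4, X7
  X15: X1, X3, X12
MB(X6) = {X1, X2, X3, X4, X7, X8, X9, X11, X12, X14, X15}, which has 11 nodes.

11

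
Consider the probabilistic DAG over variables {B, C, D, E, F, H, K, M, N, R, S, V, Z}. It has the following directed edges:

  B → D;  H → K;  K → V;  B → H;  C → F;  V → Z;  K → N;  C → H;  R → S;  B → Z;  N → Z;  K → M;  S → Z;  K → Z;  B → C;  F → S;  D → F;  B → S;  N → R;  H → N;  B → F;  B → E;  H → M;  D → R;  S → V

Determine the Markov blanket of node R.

{B, D, F, N, S}

Pa(R) = {D, N}.
R has child S.
Co-parents of R (other parents of its children):
  parents(S) \ {R} = {B, F}.
So the Markov blanket of R is {B, D, F, N, S}.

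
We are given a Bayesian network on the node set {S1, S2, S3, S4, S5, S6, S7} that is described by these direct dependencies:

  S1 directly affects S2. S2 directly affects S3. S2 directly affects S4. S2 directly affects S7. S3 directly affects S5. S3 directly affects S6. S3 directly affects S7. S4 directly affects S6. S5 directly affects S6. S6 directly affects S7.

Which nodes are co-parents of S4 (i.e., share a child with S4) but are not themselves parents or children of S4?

Children of S4: S6.
  S6 also has parents S3, S5.
Excluding nodes already adjacent to S4 (S2, S6), the co-parent-only contribution is {S3, S5}.

{S3, S5}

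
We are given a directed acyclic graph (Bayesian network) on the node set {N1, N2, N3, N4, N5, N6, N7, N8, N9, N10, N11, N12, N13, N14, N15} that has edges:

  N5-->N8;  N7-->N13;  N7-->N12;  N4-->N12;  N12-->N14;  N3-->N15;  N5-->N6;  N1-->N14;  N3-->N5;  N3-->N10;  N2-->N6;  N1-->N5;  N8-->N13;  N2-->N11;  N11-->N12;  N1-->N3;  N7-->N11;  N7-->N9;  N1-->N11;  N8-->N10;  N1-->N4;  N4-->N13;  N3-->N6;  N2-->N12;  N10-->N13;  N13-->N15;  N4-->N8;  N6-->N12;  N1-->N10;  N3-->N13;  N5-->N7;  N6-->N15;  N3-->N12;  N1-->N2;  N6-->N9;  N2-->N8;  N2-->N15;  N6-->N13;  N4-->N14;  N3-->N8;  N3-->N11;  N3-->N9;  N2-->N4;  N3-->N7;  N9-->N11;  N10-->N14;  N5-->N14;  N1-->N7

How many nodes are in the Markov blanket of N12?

N12's parents: N2, N3, N4, N6, N7, N11.
Children of N12: N14.
For each child, the remaining parents (spouses of N12):
  N14: N1, N4, N5, N10
MB(N12) = {N1, N2, N3, N4, N5, N6, N7, N10, N11, N14}, which has 10 nodes.

10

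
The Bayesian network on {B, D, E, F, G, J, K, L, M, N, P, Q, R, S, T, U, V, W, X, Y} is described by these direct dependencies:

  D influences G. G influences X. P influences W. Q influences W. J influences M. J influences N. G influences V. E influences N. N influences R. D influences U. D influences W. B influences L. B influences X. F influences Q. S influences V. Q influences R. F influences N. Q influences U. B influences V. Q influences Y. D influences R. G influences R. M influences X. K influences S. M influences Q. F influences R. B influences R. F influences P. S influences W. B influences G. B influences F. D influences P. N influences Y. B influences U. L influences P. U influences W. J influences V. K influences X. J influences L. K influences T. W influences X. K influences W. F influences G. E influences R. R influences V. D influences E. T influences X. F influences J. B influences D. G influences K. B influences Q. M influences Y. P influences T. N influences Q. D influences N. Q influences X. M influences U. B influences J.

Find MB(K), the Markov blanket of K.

{B, D, G, M, P, Q, S, T, U, W, X}

K's parents: G.
Children of K: S, T, W, X.
Parents of each child, excluding K:
  S: —
  T: P
  W: D, P, Q, S, U
  X: B, G, M, Q, T, W
Taking the union gives {B, D, G, M, P, Q, S, T, U, W, X}.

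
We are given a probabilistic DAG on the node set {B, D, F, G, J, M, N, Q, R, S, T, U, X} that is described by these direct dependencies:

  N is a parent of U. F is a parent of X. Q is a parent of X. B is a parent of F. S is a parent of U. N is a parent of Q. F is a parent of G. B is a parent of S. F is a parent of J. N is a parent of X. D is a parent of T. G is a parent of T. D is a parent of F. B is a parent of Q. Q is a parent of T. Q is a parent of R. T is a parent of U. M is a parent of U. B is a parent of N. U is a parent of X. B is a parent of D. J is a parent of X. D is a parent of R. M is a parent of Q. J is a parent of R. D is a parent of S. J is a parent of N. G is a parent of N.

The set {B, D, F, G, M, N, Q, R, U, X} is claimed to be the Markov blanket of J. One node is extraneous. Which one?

M

Ch(J) = {N, R, X}.
Pa(J) = {F}.
Parents of each child, excluding J:
  N's other parents are B, G.
  R's other parents are D, Q.
  X also has parents F, N, Q, U.
MB(J) = {B, D, F, G, N, Q, R, U, X}.
M is neither a parent, child, nor co-parent of J, so it does not belong.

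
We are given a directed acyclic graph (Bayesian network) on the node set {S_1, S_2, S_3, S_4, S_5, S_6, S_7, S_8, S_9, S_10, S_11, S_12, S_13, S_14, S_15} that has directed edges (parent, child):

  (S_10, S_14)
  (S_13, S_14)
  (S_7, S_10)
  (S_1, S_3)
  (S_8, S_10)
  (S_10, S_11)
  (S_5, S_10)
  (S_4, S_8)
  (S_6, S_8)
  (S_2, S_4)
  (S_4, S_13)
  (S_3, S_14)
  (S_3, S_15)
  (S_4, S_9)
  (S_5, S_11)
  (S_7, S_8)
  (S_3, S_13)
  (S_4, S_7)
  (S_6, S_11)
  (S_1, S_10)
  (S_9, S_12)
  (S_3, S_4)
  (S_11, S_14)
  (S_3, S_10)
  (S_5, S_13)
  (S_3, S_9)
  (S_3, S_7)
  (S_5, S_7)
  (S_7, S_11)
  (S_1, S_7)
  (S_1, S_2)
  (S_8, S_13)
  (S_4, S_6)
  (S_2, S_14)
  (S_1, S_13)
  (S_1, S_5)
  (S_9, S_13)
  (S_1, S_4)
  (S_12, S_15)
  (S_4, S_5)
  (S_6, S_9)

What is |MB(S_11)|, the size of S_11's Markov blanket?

Recall MB(v) = parents ∪ children ∪ spouses, where spouses are the other parents of v's children.
Parents of S_11: S_5, S_6, S_7, S_10.
Children of S_11: S_14.
Other parents of S_11's children:
  S_14 also has parents S_2, S_3, S_10, S_13.
MB(S_11) = {S_2, S_3, S_5, S_6, S_7, S_10, S_13, S_14}, which has 8 nodes.

8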